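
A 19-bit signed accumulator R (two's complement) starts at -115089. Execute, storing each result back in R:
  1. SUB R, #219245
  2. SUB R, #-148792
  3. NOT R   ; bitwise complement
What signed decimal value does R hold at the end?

Start: R = -115089 = 1100011111001101111.
R = -115089 − 219245 = -334334; wraps to 189954 = 0101110011000000010
R = 189954 − (-148792) = 338746; wraps to -185542 = 1010010101100111010
R = NOT 1010010101100111010 = 0101101010011000101 = 185541

185541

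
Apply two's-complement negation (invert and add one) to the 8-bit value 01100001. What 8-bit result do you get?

10011111

Invert: 10011110. Add 1: 10011111.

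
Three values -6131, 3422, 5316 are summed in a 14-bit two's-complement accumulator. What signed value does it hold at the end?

2607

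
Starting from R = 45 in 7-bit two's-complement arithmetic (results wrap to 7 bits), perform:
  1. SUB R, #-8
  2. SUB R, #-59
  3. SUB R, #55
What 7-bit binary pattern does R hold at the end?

Start: R = 45 = 0101101.
R = 45 − (-8) = 53 = 0110101
R = 53 − (-59) = 112; wraps to -16 = 1110000
R = -16 − 55 = -71; wraps to 57 = 0111001

0111001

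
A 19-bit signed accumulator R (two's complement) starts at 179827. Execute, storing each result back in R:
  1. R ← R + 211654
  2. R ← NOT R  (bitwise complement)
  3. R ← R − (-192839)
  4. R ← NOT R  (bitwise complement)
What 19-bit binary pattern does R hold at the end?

0110000011111110010

Start: R = 179827 = 0101011111001110011.
R = 179827 + 211654 = 391481; wraps to -132807 = 1011111100100111001
R = NOT 1011111100100111001 = 0100000011011000110 = 132806
R = 132806 − (-192839) = 325645; wraps to -198643 = 1001111100000001101
R = NOT 1001111100000001101 = 0110000011111110010 = 198642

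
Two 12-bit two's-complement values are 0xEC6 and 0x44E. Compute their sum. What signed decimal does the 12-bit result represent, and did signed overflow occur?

0xEC6 = 111011000110 = -314 (signed)
0x44E = 010001001110 = 1102 (signed)
  111011000110
+ 010001001110
= 001100010100  (discard carry-out 1)
Result 001100010100: MSB = 0 → value 788.
Addends have opposite signs, so signed overflow cannot occur.

788; no overflow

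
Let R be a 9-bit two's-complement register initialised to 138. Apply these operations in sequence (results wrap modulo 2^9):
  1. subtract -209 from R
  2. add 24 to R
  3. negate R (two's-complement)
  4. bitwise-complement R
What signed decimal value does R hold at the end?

Start: R = 138 = 010001010.
R = 138 − (-209) = 347; wraps to -165 = 101011011
R = -165 + 24 = -141 = 101110011
R = −(-141) = 141 = 010001101
R = NOT 010001101 = 101110010 = -142

-142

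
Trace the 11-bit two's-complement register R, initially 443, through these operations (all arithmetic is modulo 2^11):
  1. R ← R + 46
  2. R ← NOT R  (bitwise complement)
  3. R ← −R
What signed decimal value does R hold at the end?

490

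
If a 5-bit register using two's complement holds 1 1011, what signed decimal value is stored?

MSB is 1, so the value is negative.
Invert: 00100. Add 1: 00101 = 5. So the value is −5.

-5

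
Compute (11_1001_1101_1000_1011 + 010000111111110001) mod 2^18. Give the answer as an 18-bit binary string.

  111001110110001011
+ 010000111111110001
= 001010110101111100  (discard carry-out 1)

001010110101111100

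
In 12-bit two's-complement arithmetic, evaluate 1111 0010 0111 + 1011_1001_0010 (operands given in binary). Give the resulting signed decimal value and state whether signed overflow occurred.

1111 0010 0111 → 111100100111 = -217 (signed)
1011_1001_0010 → 101110010010 = -1134 (signed)
  111100100111
+ 101110010010
= 101010111001  (discard carry-out 1)
Result 101010111001: MSB = 1 → 2745 − 4096 = -1351.
Both addends are negative and so is the stored result: no signed overflow.

-1351; no overflow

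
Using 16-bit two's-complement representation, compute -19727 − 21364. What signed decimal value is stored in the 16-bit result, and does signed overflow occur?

24445; overflow

-19727 → 1011001011110001
21364 → 0101001101110100
Subtract via negate-and-add: invert 0101001101110100 + 1 = 1010110010001100 (i.e. -21364).
  1011001011110001
+ 1010110010001100
= 0101111101111101  (discard carry-out 1)
Result 0101111101111101: MSB = 0 → value 24445.
Both addends (after negating the subtrahend) are negative but the stored result is non-negative: signed overflow. The true value -19727 − 21364 = -41091 lies outside [-32768, 32767].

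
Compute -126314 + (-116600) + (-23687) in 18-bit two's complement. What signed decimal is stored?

-126314 + (-116600) = -242914 → wraps to 19230 (000100101100011110)
19230 + (-23687) = -4457 (111110111010010111)

-4457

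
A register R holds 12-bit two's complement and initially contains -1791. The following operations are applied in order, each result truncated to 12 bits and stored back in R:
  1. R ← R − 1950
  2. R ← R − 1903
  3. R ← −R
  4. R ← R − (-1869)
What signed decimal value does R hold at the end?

-679

Start: R = -1791 = 100100000001.
R = -1791 − 1950 = -3741; wraps to 355 = 000101100011
R = 355 − 1903 = -1548 = 100111110100
R = −(-1548) = 1548 = 011000001100
R = 1548 − (-1869) = 3417; wraps to -679 = 110101011001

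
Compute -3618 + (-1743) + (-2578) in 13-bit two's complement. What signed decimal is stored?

253

-3618 + (-1743) = -5361 → wraps to 2831 (0101100001111)
2831 + (-2578) = 253 (0000011111101)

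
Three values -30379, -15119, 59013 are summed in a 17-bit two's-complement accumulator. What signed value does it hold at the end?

-30379 + (-15119) = -45498 (10100111001000110)
-45498 + 59013 = 13515 (00011010011001011)

13515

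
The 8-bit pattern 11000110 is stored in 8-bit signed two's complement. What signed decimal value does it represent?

-58

MSB is 1, so the value is negative.
Unsigned reading: 198. Subtract 2^8 = 256: 198 − 256 = -58.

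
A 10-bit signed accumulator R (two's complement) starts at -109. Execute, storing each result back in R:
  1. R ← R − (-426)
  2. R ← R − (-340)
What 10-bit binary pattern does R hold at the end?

1010010001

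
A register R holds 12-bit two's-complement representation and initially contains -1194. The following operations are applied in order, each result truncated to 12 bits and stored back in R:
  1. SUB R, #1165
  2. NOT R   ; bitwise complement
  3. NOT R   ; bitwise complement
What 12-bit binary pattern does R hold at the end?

Start: R = -1194 = 101101010110.
R = -1194 − 1165 = -2359; wraps to 1737 = 011011001001
R = NOT 011011001001 = 100100110110 = -1738
R = NOT 100100110110 = 011011001001 = 1737

011011001001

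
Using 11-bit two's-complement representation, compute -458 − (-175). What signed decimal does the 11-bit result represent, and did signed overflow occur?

-283; no overflow

-458 → 11000110110
-175 → 11101010001
Subtract via negate-and-add: invert 11101010001 + 1 = 00010101111 (i.e. 175).
  11000110110
+ 00010101111
= 11011100101
Result 11011100101: MSB = 1 → 1765 − 2048 = -283.
Addends (after negating the subtrahend) have opposite signs, so signed overflow cannot occur.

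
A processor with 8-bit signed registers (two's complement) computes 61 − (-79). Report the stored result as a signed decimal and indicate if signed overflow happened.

61 → 00111101
-79 → 10110001
Subtract via negate-and-add: invert 10110001 + 1 = 01001111 (i.e. 79).
  00111101
+ 01001111
= 10001100
Result 10001100: MSB = 1 → 140 − 256 = -116.
Both addends (after negating the subtrahend) are non-negative but the stored result is negative: signed overflow. The true value 61 − (-79) = 140 lies outside [-128, 127].

-116; overflow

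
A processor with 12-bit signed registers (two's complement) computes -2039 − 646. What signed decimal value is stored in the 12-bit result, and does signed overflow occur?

1411; overflow

-2039 → 100000001001
646 → 001010000110
Subtract via negate-and-add: invert 001010000110 + 1 = 110101111010 (i.e. -646).
  100000001001
+ 110101111010
= 010110000011  (discard carry-out 1)
Result 010110000011: MSB = 0 → value 1411.
Both addends (after negating the subtrahend) are negative but the stored result is non-negative: signed overflow. The true value -2039 − 646 = -2685 lies outside [-2048, 2047].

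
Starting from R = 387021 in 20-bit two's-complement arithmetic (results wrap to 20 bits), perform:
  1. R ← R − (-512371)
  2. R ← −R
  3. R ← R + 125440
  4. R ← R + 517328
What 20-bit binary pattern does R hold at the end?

Start: R = 387021 = 01011110011111001101.
R = 387021 − (-512371) = 899392; wraps to -149184 = 11011011100101000000
R = −(-149184) = 149184 = 00100100011011000000
R = 149184 + 125440 = 274624 = 01000011000011000000
R = 274624 + 517328 = 791952; wraps to -256624 = 11000001010110010000

11000001010110010000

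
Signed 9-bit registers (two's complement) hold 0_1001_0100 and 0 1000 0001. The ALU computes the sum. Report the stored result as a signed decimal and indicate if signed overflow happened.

0_1001_0100 → 010010100 = 148 (signed)
0 1000 0001 → 010000001 = 129 (signed)
  010010100
+ 010000001
= 100010101
Result 100010101: MSB = 1 → 277 − 512 = -235.
Both addends are non-negative but the stored result is negative: signed overflow. The true value 148 + 129 = 277 lies outside [-256, 255].

-235; overflow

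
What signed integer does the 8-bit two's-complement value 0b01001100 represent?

76

MSB is 0, so the value is non-negative: 01001100 = 76.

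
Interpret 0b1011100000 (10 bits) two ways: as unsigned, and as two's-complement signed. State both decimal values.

Unsigned: 1011100000 = 736.
Signed: MSB=1 → 736 − 1024 = -288.

unsigned = 736, signed = -288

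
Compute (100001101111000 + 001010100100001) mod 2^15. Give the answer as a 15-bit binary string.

  100001101111000
+ 001010100100001
= 101100010011001

101100010011001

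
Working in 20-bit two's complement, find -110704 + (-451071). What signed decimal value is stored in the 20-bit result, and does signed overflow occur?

486801; overflow

-110704 → 11100100111110010000
-451071 → 10010001111000000001
  11100100111110010000
+ 10010001111000000001
= 01110110110110010001  (discard carry-out 1)
Result 01110110110110010001: MSB = 0 → value 486801.
Both addends are negative but the stored result is non-negative: signed overflow. The true value -110704 + (-451071) = -561775 lies outside [-524288, 524287].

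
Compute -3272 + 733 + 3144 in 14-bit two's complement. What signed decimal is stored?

-3272 + 733 = -2539 (11011000010101)
-2539 + 3144 = 605 (00001001011101)

605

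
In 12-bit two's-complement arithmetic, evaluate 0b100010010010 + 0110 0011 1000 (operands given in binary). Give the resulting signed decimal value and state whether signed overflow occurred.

-310; no overflow

0b100010010010 → 100010010010 = -1902 (signed)
0110 0011 1000 → 011000111000 = 1592 (signed)
  100010010010
+ 011000111000
= 111011001010
Result 111011001010: MSB = 1 → 3786 − 4096 = -310.
Addends have opposite signs, so signed overflow cannot occur.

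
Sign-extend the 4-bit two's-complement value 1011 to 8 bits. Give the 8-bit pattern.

MSB of 1011 is 1; replicate it into the new high bits.
1111|1011 → 11111011 (still -5).

11111011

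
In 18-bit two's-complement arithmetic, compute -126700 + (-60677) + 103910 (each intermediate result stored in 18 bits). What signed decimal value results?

-83467

-126700 + (-60677) = -187377 → wraps to 74767 (010010010000001111)
74767 + 103910 = 178677 → wraps to -83467 (101011100111110101)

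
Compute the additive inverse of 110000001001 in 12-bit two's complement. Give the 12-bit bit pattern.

Invert: 001111110110. Add 1: 001111110111.

001111110111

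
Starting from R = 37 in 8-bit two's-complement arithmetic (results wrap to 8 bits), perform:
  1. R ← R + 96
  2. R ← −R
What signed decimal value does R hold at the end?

123

Start: R = 37 = 00100101.
R = 37 + 96 = 133; wraps to -123 = 10000101
R = −(-123) = 123 = 01111011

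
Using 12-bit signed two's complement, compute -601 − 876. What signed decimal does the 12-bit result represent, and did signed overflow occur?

-1477; no overflow

-601 → 110110100111
876 → 001101101100
Subtract via negate-and-add: invert 001101101100 + 1 = 110010010100 (i.e. -876).
  110110100111
+ 110010010100
= 101000111011  (discard carry-out 1)
Result 101000111011: MSB = 1 → 2619 − 4096 = -1477.
Both addends (after negating the subtrahend) are negative and so is the stored result: no signed overflow.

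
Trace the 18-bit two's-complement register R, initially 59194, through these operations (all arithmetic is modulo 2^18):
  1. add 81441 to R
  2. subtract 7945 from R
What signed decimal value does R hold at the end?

Start: R = 59194 = 001110011100111010.
R = 59194 + 81441 = 140635; wraps to -121509 = 100010010101011011
R = -121509 − 7945 = -129454 = 100000011001010010

-129454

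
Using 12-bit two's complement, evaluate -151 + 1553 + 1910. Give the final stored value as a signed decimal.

-151 + 1553 = 1402 (010101111010)
1402 + 1910 = 3312 → wraps to -784 (110011110000)

-784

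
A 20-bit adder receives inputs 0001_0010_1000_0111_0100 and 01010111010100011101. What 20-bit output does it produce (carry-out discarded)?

01101001110110010001

  00010010100001110100
+ 01010111010100011101
= 01101001110110010001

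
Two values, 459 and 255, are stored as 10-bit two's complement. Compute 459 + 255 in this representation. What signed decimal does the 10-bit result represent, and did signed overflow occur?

459 → 0111001011
255 → 0011111111
  0111001011
+ 0011111111
= 1011001010
Result 1011001010: MSB = 1 → 714 − 1024 = -310.
Both addends are non-negative but the stored result is negative: signed overflow. The true value 459 + 255 = 714 lies outside [-512, 511].

-310; overflow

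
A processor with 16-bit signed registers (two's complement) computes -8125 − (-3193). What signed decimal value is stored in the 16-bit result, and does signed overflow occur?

-8125 → 1110000001000011
-3193 → 1111001110000111
Subtract via negate-and-add: invert 1111001110000111 + 1 = 0000110001111001 (i.e. 3193).
  1110000001000011
+ 0000110001111001
= 1110110010111100
Result 1110110010111100: MSB = 1 → 60604 − 65536 = -4932.
Addends (after negating the subtrahend) have opposite signs, so signed overflow cannot occur.

-4932; no overflow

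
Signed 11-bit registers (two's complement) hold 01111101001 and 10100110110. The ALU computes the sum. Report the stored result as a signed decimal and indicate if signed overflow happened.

287; no overflow

01111101001 = 1001 (signed)
10100110110 = -714 (signed)
  01111101001
+ 10100110110
= 00100011111  (discard carry-out 1)
Result 00100011111: MSB = 0 → value 287.
Addends have opposite signs, so signed overflow cannot occur.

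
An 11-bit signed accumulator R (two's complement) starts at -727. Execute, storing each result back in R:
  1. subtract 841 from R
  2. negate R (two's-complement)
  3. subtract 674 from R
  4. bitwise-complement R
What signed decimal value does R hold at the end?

-895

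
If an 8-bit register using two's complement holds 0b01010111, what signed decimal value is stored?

87

MSB is 0, so the value is non-negative: 01010111 = 87.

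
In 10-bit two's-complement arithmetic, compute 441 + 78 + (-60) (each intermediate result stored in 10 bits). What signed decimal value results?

441 + 78 = 519 → wraps to -505 (1000000111)
-505 + (-60) = -565 → wraps to 459 (0111001011)

459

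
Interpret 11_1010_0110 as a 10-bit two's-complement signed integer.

MSB is 1, so the value is negative.
Invert: 0001011001. Add 1: 0001011010 = 90. So the value is −90.

-90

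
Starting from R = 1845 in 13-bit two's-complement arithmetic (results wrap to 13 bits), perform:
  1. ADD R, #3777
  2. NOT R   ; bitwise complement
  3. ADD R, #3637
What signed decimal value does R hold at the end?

-1986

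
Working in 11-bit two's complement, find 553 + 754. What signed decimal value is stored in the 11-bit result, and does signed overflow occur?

553 → 01000101001
754 → 01011110010
  01000101001
+ 01011110010
= 10100011011
Result 10100011011: MSB = 1 → 1307 − 2048 = -741.
Both addends are non-negative but the stored result is negative: signed overflow. The true value 553 + 754 = 1307 lies outside [-1024, 1023].

-741; overflow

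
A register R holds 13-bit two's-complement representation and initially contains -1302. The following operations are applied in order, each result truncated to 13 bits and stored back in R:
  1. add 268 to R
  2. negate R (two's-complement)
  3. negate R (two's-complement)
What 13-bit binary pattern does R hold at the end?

1101111110110

Start: R = -1302 = 1101011101010.
R = -1302 + 268 = -1034 = 1101111110110
R = −(-1034) = 1034 = 0010000001010
R = −(1034) = -1034 = 1101111110110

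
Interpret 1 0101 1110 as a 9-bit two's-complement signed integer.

MSB is 1, so the value is negative.
Unsigned reading: 350. Subtract 2^9 = 512: 350 − 512 = -162.

-162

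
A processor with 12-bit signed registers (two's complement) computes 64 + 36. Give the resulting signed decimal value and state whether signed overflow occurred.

100; no overflow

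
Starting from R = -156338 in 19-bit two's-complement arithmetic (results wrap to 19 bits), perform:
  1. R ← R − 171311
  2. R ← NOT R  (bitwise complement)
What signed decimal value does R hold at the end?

-196640

Start: R = -156338 = 1011001110101001110.
R = -156338 − 171311 = -327649; wraps to 196639 = 0110000000000011111
R = NOT 0110000000000011111 = 1001111111111100000 = -196640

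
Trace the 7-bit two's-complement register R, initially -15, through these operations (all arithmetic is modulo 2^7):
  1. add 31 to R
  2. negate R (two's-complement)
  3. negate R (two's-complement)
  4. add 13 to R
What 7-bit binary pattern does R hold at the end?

Start: R = -15 = 1110001.
R = -15 + 31 = 16 = 0010000
R = −(16) = -16 = 1110000
R = −(-16) = 16 = 0010000
R = 16 + 13 = 29 = 0011101

0011101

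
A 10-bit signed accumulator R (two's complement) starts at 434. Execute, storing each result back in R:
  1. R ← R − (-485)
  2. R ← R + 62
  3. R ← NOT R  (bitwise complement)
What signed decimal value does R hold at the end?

Start: R = 434 = 0110110010.
R = 434 − (-485) = 919; wraps to -105 = 1110010111
R = -105 + 62 = -43 = 1111010101
R = NOT 1111010101 = 0000101010 = 42

42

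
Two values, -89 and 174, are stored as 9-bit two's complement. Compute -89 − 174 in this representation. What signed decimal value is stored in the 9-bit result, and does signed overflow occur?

249; overflow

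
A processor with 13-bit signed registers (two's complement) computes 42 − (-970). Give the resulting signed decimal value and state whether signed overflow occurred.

42 → 0000000101010
-970 → 1110000110110
Subtract via negate-and-add: invert 1110000110110 + 1 = 0001111001010 (i.e. 970).
  0000000101010
+ 0001111001010
= 0001111110100
Result 0001111110100: MSB = 0 → value 1012.
Both addends (after negating the subtrahend) are non-negative and so is the stored result: no signed overflow.

1012; no overflow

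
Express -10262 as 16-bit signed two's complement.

|-10262| = 10262 = 0010100000010110 in 16 bits.
Invert the bits: 1101011111101001. Add 1: 1101011111101010.

1101011111101010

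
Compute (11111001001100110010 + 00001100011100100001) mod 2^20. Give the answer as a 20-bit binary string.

  11111001001100110010
+ 00001100011100100001
= 00000101101001010011  (discard carry-out 1)

00000101101001010011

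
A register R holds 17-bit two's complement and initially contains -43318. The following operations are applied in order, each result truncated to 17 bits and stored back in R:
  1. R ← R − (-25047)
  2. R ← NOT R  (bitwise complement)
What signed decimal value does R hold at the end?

Start: R = -43318 = 10101011011001010.
R = -43318 − (-25047) = -18271 = 11011100010100001
R = NOT 11011100010100001 = 00100011101011110 = 18270

18270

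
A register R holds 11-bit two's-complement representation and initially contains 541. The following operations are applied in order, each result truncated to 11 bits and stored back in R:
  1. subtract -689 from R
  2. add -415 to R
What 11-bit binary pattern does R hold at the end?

01100101111

Start: R = 541 = 01000011101.
R = 541 − (-689) = 1230; wraps to -818 = 10011001110
R = -818 + (-415) = -1233; wraps to 815 = 01100101111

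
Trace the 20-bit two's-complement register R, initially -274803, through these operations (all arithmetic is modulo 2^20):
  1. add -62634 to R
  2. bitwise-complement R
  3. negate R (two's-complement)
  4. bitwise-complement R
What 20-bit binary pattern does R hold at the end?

01010010011000011011

Start: R = -274803 = 10111100111010001101.
R = -274803 + (-62634) = -337437 = 10101101100111100011
R = NOT 10101101100111100011 = 01010010011000011100 = 337436
R = −(337436) = -337436 = 10101101100111100100
R = NOT 10101101100111100100 = 01010010011000011011 = 337435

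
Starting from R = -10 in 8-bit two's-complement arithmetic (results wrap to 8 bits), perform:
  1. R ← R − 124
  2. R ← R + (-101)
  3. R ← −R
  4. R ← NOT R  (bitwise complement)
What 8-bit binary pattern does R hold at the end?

Start: R = -10 = 11110110.
R = -10 − 124 = -134; wraps to 122 = 01111010
R = 122 + (-101) = 21 = 00010101
R = −(21) = -21 = 11101011
R = NOT 11101011 = 00010100 = 20

00010100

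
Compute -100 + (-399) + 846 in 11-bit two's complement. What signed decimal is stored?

347

-100 + (-399) = -499 (11000001101)
-499 + 846 = 347 (00101011011)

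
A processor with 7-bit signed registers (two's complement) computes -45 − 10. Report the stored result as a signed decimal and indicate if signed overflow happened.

-45 → 1010011
10 → 0001010
Subtract via negate-and-add: invert 0001010 + 1 = 1110110 (i.e. -10).
  1010011
+ 1110110
= 1001001  (discard carry-out 1)
Result 1001001: MSB = 1 → 73 − 128 = -55.
Both addends (after negating the subtrahend) are negative and so is the stored result: no signed overflow.

-55; no overflow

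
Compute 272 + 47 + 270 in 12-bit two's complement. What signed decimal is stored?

589

272 + 47 = 319 (000100111111)
319 + 270 = 589 (001001001101)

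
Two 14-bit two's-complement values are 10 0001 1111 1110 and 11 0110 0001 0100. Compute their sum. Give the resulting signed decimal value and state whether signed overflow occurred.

6162; overflow

10 0001 1111 1110 → 10000111111110 = -7682 (signed)
11 0110 0001 0100 → 11011000010100 = -2540 (signed)
  10000111111110
+ 11011000010100
= 01100000010010  (discard carry-out 1)
Result 01100000010010: MSB = 0 → value 6162.
Both addends are negative but the stored result is non-negative: signed overflow. The true value -7682 + (-2540) = -10222 lies outside [-8192, 8191].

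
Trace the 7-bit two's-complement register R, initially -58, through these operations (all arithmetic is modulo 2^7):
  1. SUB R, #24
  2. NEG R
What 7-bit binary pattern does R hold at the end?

Start: R = -58 = 1000110.
R = -58 − 24 = -82; wraps to 46 = 0101110
R = −(46) = -46 = 1010010

1010010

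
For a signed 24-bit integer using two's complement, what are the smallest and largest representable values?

Minimum: −2^23 = -8388608.
Maximum: 2^23 − 1 = 8388607.

min = -8388608, max = 8388607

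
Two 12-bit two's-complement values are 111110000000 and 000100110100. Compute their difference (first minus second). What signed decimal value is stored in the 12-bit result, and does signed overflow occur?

-436; no overflow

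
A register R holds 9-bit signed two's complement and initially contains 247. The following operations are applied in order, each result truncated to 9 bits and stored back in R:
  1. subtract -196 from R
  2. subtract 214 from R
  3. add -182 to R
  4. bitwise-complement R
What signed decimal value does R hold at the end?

-48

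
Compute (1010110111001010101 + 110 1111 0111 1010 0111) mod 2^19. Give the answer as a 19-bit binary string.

1000110010111111100

  1010110111001010101
+ 1101111011110100111
= 1000110010111111100  (discard carry-out 1)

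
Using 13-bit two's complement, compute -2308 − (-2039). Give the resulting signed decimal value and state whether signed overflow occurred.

-2308 → 1011011111100
-2039 → 1100000001001
Subtract via negate-and-add: invert 1100000001001 + 1 = 0011111110111 (i.e. 2039).
  1011011111100
+ 0011111110111
= 1111011110011
Result 1111011110011: MSB = 1 → 7923 − 8192 = -269.
Addends (after negating the subtrahend) have opposite signs, so signed overflow cannot occur.

-269; no overflow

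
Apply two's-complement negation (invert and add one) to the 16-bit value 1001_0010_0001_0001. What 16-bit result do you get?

0110110111101111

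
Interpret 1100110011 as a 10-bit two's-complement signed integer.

-205

MSB is 1, so the value is negative.
Invert: 0011001100. Add 1: 0011001101 = 205. So the value is −205.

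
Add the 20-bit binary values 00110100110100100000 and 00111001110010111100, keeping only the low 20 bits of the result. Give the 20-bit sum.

  00110100110100100000
+ 00111001110010111100
= 01101110100111011100

01101110100111011100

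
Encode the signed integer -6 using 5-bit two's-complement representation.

11010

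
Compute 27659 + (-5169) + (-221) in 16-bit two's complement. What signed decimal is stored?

22269

27659 + (-5169) = 22490 (0101011111011010)
22490 + (-221) = 22269 (0101011011111101)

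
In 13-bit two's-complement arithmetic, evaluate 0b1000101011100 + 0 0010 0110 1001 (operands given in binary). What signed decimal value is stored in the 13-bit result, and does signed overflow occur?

-3131; no overflow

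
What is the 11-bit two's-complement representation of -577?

|-577| = 577 = 01001000001 in 11 bits.
Invert the bits: 10110111110. Add 1: 10110111111.

10110111111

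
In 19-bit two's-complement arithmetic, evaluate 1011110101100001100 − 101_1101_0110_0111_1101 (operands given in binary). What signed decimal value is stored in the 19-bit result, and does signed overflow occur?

5263; no overflow

1011110101100001100 = -136436 (signed)
101_1101_0110_0111_1101 → 1011101011001111101 = -141699 (signed)
Subtract via negate-and-add: invert 1011101011001111101 + 1 = 0100010100110000011 (i.e. 141699).
  1011110101100001100
+ 0100010100110000011
= 0000001010010001111  (discard carry-out 1)
Result 0000001010010001111: MSB = 0 → value 5263.
Addends (after negating the subtrahend) have opposite signs, so signed overflow cannot occur.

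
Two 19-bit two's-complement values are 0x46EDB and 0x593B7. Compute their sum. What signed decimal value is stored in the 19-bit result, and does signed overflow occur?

0x46EDB = 1000110111011011011 = -233765 (signed)
0x593B7 = 1011001001110110111 = -158793 (signed)
  1000110111011011011
+ 1011001001110110111
= 0100000001010010010  (discard carry-out 1)
Result 0100000001010010010: MSB = 0 → value 131730.
Both addends are negative but the stored result is non-negative: signed overflow. The true value -233765 + (-158793) = -392558 lies outside [-262144, 262143].

131730; overflow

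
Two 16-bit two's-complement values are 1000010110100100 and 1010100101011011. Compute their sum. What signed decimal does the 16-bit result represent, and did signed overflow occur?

12031; overflow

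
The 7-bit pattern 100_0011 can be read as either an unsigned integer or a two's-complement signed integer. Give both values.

Unsigned: 1000011 = 67.
Signed: MSB=1 → 67 − 128 = -61.

unsigned = 67, signed = -61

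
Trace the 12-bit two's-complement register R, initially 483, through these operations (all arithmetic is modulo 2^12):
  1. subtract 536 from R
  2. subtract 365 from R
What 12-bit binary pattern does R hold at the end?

Start: R = 483 = 000111100011.
R = 483 − 536 = -53 = 111111001011
R = -53 − 365 = -418 = 111001011110

111001011110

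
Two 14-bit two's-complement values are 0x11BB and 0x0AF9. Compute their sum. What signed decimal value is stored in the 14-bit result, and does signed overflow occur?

0x11BB = 01000110111011 = 4539 (signed)
0x0AF9 = 00101011111001 = 2809 (signed)
  01000110111011
+ 00101011111001
= 01110010110100
Result 01110010110100: MSB = 0 → value 7348.
Both addends are non-negative and so is the stored result: no signed overflow.

7348; no overflow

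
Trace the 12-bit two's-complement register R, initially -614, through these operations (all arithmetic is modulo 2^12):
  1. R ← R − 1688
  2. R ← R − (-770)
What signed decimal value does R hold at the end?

-1532

Start: R = -614 = 110110011010.
R = -614 − 1688 = -2302; wraps to 1794 = 011100000010
R = 1794 − (-770) = 2564; wraps to -1532 = 101000000100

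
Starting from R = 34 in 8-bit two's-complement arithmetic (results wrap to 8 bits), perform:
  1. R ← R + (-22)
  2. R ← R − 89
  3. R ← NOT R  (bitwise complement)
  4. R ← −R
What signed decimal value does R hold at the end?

-76

Start: R = 34 = 00100010.
R = 34 + (-22) = 12 = 00001100
R = 12 − 89 = -77 = 10110011
R = NOT 10110011 = 01001100 = 76
R = −(76) = -76 = 10110100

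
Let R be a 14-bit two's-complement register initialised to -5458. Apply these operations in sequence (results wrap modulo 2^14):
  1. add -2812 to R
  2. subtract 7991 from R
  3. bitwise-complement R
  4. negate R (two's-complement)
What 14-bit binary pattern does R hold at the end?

00000001111100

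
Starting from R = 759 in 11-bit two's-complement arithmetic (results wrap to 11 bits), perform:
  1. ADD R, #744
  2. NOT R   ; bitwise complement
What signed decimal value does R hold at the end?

544

Start: R = 759 = 01011110111.
R = 759 + 744 = 1503; wraps to -545 = 10111011111
R = NOT 10111011111 = 01000100000 = 544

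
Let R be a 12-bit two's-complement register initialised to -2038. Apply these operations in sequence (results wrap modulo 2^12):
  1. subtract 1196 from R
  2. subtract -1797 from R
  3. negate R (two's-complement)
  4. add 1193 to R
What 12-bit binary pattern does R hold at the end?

101001000110

Start: R = -2038 = 100000001010.
R = -2038 − 1196 = -3234; wraps to 862 = 001101011110
R = 862 − (-1797) = 2659; wraps to -1437 = 101001100011
R = −(-1437) = 1437 = 010110011101
R = 1437 + 1193 = 2630; wraps to -1466 = 101001000110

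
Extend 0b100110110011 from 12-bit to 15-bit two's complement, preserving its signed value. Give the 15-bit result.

MSB of 100110110011 is 1; replicate it into the new high bits.
111|100110110011 → 111100110110011 (still -1613).

111100110110011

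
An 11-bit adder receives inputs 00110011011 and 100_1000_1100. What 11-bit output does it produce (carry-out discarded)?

  00110011011
+ 10010001100
= 11000100111

11000100111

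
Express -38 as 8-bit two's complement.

11011010

|-38| = 38 = 00100110 in 8 bits.
Invert the bits: 11011001. Add 1: 11011010.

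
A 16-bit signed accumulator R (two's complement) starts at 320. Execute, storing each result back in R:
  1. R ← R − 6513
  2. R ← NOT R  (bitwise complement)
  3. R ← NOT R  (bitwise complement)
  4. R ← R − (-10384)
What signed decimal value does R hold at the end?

Start: R = 320 = 0000000101000000.
R = 320 − 6513 = -6193 = 1110011111001111
R = NOT 1110011111001111 = 0001100000110000 = 6192
R = NOT 0001100000110000 = 1110011111001111 = -6193
R = -6193 − (-10384) = 4191 = 0001000001011111

4191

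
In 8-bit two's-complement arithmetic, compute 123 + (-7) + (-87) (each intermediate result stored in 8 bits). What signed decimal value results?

29

123 + (-7) = 116 (01110100)
116 + (-87) = 29 (00011101)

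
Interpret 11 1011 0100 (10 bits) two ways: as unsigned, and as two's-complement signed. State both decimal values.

unsigned = 948, signed = -76

Unsigned: 1110110100 = 948.
Signed: MSB=1 → 948 − 1024 = -76.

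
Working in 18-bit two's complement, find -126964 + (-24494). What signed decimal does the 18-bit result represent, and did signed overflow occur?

-126964 → 100001000000001100
-24494 → 111010000001010010
  100001000000001100
+ 111010000001010010
= 011011000001011110  (discard carry-out 1)
Result 011011000001011110: MSB = 0 → value 110686.
Both addends are negative but the stored result is non-negative: signed overflow. The true value -126964 + (-24494) = -151458 lies outside [-131072, 131071].

110686; overflow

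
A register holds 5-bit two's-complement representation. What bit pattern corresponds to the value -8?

|-8| = 8 = 01000 in 5 bits.
Invert the bits: 10111. Add 1: 11000.
Check: 11000 reads as 24 − 32 = -8.

11000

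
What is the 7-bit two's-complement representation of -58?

1000110

|-58| = 58 = 0111010 in 7 bits.
Invert the bits: 1000101. Add 1: 1000110.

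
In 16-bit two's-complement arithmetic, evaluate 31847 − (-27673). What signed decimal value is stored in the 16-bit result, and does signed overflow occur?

-6016; overflow

31847 → 0111110001100111
-27673 → 1001001111100111
Subtract via negate-and-add: invert 1001001111100111 + 1 = 0110110000011001 (i.e. 27673).
  0111110001100111
+ 0110110000011001
= 1110100010000000
Result 1110100010000000: MSB = 1 → 59520 − 65536 = -6016.
Both addends (after negating the subtrahend) are non-negative but the stored result is negative: signed overflow. The true value 31847 − (-27673) = 59520 lies outside [-32768, 32767].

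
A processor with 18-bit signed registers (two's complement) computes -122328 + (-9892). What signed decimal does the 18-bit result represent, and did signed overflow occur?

129924; overflow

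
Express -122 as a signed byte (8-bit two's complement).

10000110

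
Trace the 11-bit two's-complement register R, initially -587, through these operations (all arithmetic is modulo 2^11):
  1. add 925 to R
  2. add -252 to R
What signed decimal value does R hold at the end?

86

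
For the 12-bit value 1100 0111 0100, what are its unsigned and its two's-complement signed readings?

unsigned = 3188, signed = -908

Unsigned: 110001110100 = 3188.
Signed: MSB=1 → 3188 − 4096 = -908.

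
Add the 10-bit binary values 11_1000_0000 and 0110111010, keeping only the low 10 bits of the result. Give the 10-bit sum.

0100111010

  1110000000
+ 0110111010
= 0100111010  (discard carry-out 1)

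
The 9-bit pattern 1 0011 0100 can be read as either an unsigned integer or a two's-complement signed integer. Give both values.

Unsigned: 100110100 = 308.
Signed: MSB=1 → 308 − 512 = -204.

unsigned = 308, signed = -204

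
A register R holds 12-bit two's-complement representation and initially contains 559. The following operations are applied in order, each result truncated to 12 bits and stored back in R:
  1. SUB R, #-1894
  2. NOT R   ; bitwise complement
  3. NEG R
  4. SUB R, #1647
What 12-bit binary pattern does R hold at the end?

001100100111

Start: R = 559 = 001000101111.
R = 559 − (-1894) = 2453; wraps to -1643 = 100110010101
R = NOT 100110010101 = 011001101010 = 1642
R = −(1642) = -1642 = 100110010110
R = -1642 − 1647 = -3289; wraps to 807 = 001100100111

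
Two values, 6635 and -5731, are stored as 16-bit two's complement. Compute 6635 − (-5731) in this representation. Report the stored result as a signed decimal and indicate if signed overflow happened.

6635 → 0001100111101011
-5731 → 1110100110011101
Subtract via negate-and-add: invert 1110100110011101 + 1 = 0001011001100011 (i.e. 5731).
  0001100111101011
+ 0001011001100011
= 0011000001001110
Result 0011000001001110: MSB = 0 → value 12366.
Both addends (after negating the subtrahend) are non-negative and so is the stored result: no signed overflow.

12366; no overflow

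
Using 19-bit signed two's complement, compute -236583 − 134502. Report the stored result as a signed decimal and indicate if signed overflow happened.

153203; overflow

-236583 → 1000110001111011001
134502 → 0100000110101100110
Subtract via negate-and-add: invert 0100000110101100110 + 1 = 1011111001010011010 (i.e. -134502).
  1000110001111011001
+ 1011111001010011010
= 0100101011001110011  (discard carry-out 1)
Result 0100101011001110011: MSB = 0 → value 153203.
Both addends (after negating the subtrahend) are negative but the stored result is non-negative: signed overflow. The true value -236583 − 134502 = -371085 lies outside [-262144, 262143].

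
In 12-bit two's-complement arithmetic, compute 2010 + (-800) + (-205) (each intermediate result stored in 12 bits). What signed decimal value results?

1005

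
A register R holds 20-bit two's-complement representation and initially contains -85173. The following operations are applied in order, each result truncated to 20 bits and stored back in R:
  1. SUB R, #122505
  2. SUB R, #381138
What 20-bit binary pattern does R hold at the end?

01110000001111110000

Start: R = -85173 = 11101011001101001011.
R = -85173 − 122505 = -207678 = 11001101010011000010
R = -207678 − 381138 = -588816; wraps to 459760 = 01110000001111110000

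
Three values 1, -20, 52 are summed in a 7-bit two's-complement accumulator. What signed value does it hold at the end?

33

1 + (-20) = -19 (1101101)
-19 + 52 = 33 (0100001)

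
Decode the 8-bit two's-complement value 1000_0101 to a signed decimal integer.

-123

MSB is 1, so the value is negative.
Unsigned reading: 133. Subtract 2^8 = 256: 133 − 256 = -123.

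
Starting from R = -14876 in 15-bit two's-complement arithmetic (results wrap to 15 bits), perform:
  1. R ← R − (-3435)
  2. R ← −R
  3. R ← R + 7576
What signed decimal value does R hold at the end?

Start: R = -14876 = 100010111100100.
R = -14876 − (-3435) = -11441 = 101001101001111
R = −(-11441) = 11441 = 010110010110001
R = 11441 + 7576 = 19017; wraps to -13751 = 100101001001001

-13751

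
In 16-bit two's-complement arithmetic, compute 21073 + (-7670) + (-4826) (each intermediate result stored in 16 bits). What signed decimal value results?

8577

21073 + (-7670) = 13403 (0011010001011011)
13403 + (-4826) = 8577 (0010000110000001)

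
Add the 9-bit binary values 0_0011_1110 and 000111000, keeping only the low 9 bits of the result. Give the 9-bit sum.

001110110

  000111110
+ 000111000
= 001110110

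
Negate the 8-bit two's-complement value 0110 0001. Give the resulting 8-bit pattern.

Invert: 10011110. Add 1: 10011111.

10011111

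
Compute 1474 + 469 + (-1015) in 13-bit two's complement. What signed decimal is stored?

1474 + 469 = 1943 (0011110010111)
1943 + (-1015) = 928 (0001110100000)

928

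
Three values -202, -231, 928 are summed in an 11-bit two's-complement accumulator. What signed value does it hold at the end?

495

-202 + (-231) = -433 (11001001111)
-433 + 928 = 495 (00111101111)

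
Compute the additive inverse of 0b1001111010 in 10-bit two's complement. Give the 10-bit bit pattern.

Invert: 0110000101. Add 1: 0110000110.
Check: 1001111010 = -390, 0110000110 = 390.

0110000110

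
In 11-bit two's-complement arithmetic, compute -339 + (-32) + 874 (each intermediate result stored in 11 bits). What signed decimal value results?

503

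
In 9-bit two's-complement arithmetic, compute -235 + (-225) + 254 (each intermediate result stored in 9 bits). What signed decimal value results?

-206

-235 + (-225) = -460 → wraps to 52 (000110100)
52 + 254 = 306 → wraps to -206 (100110010)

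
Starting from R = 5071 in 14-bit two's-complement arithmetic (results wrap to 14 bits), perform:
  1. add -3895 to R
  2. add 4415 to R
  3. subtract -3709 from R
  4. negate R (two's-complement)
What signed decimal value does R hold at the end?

Start: R = 5071 = 01001111001111.
R = 5071 + (-3895) = 1176 = 00010010011000
R = 1176 + 4415 = 5591 = 01010111010111
R = 5591 − (-3709) = 9300; wraps to -7084 = 10010001010100
R = −(-7084) = 7084 = 01101110101100

7084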